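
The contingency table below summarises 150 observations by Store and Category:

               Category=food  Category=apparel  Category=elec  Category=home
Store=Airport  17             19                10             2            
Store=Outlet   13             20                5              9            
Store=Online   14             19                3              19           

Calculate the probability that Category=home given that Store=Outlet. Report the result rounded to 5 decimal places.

Total with Store=Outlet: 13 + 20 + 5 + 9 = 47.
P(Category=home | Store=Outlet) = 9/47 = 0.19149.

0.19149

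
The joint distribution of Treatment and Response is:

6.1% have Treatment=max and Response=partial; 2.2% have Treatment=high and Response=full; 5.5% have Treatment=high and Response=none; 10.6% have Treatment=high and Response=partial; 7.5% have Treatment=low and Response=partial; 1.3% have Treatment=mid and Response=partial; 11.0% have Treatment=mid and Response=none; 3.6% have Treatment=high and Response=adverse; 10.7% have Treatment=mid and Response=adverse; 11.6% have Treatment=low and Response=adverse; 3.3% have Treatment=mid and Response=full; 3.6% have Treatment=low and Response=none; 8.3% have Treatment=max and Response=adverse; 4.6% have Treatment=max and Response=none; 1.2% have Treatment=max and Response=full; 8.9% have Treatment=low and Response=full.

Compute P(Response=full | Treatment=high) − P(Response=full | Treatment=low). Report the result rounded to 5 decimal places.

P(Treatment=high) = 0.055 + 0.106 + 0.022 + 0.036 = 0.219; P(Response=full | Treatment=high) = 0.022/0.219 = 0.100457.
P(Treatment=low) = 0.036 + 0.075 + 0.089 + 0.116 = 0.316; P(Response=full | Treatment=low) = 0.089/0.316 = 0.281646.
Difference = -0.18119.

-0.18119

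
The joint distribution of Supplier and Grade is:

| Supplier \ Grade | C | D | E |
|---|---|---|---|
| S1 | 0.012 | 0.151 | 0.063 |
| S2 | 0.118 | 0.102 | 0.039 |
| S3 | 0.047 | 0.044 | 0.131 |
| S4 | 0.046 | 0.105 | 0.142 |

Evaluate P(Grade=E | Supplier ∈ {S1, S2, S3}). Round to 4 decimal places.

0.3296

P(Supplier=S1) = 0.012 + 0.151 + 0.063 = 0.226.
P(Supplier=S2) = 0.118 + 0.102 + 0.039 = 0.259.
P(Supplier=S3) = 0.047 + 0.044 + 0.131 = 0.222.
P(Supplier ∈ {S1, S2, S3}) = 0.226 + 0.259 + 0.222 = 0.707; P(Grade=E, Supplier ∈ {S1, S2, S3}) = 0.063 + 0.039 + 0.131 = 0.233.
P(Grade=E | Supplier ∈ {S1, S2, S3}) = 0.233/0.707 = 0.3296.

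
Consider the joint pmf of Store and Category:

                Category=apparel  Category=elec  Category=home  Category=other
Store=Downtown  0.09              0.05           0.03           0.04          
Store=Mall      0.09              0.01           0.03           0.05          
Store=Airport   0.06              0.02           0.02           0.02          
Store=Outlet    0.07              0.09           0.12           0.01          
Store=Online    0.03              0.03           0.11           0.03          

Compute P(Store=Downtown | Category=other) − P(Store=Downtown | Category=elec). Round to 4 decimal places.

0.0167

P(Category=other) = 0.04 + 0.05 + 0.02 + 0.01 + 0.03 = 0.15; P(Store=Downtown | Category=other) = 0.04/0.15 = 0.26667.
P(Category=elec) = 0.05 + 0.01 + 0.02 + 0.09 + 0.03 = 0.20; P(Store=Downtown | Category=elec) = 0.05/0.20 = 0.25000.
Difference = 0.0167.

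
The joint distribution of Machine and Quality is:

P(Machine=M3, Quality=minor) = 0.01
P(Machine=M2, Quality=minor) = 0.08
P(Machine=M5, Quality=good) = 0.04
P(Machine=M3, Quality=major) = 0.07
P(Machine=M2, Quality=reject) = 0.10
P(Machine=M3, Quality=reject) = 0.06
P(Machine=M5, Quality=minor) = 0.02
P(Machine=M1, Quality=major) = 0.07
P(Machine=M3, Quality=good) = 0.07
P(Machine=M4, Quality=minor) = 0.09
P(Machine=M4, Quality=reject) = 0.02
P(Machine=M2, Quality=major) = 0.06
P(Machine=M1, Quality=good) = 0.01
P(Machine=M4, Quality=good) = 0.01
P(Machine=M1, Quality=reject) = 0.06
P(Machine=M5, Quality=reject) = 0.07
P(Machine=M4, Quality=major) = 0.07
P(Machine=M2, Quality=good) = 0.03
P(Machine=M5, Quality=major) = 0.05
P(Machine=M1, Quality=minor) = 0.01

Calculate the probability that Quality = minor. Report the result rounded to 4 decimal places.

0.2100

P(Quality=minor) = 0.01 + 0.08 + 0.01 + 0.09 + 0.02 = 0.21.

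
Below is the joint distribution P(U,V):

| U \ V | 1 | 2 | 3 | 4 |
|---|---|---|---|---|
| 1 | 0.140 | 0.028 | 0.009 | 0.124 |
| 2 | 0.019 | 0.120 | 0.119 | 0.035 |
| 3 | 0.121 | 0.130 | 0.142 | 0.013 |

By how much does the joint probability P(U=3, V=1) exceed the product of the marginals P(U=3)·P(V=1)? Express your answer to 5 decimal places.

0.00732

P(U=3) = 0.121 + 0.130 + 0.142 + 0.013 = 0.406.
P(V=1) = 0.140 + 0.019 + 0.121 = 0.280.
P(U=3, V=1) − P(U=3)P(V=1) = 0.121 − 0.406×0.280 = 0.00732.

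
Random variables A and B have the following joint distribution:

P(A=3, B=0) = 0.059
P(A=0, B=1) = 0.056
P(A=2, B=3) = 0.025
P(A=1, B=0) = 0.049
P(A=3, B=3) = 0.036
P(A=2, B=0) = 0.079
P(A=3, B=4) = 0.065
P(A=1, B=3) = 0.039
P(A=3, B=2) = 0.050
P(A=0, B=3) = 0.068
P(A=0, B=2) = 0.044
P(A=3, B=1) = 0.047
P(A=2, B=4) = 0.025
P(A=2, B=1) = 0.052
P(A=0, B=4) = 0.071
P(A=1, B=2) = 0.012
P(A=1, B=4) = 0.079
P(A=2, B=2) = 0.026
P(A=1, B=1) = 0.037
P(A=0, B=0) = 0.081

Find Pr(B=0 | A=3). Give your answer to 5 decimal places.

P(A=3) = 0.059 + 0.047 + 0.050 + 0.036 + 0.065 = 0.257.
P(B=0 | A=3) = 0.059/0.257 = 0.22957.

0.22957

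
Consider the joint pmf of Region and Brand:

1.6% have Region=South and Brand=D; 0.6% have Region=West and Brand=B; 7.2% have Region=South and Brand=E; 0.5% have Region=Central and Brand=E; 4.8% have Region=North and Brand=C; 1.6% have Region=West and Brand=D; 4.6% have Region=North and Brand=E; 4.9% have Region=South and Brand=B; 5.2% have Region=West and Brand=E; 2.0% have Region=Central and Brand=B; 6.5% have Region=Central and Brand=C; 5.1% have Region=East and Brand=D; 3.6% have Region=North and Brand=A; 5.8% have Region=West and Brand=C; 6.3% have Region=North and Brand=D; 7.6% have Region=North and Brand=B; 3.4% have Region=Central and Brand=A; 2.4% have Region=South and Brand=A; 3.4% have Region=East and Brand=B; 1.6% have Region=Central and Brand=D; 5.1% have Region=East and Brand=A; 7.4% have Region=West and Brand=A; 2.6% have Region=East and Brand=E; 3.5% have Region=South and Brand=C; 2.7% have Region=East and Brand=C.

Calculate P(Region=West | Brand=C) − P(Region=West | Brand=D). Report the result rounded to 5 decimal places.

P(Brand=C) = 0.048 + 0.035 + 0.027 + 0.058 + 0.065 = 0.233; P(Region=West | Brand=C) = 0.058/0.233 = 0.248927.
P(Brand=D) = 0.063 + 0.016 + 0.051 + 0.016 + 0.016 = 0.162; P(Region=West | Brand=D) = 0.016/0.162 = 0.098765.
Difference = 0.15016.

0.15016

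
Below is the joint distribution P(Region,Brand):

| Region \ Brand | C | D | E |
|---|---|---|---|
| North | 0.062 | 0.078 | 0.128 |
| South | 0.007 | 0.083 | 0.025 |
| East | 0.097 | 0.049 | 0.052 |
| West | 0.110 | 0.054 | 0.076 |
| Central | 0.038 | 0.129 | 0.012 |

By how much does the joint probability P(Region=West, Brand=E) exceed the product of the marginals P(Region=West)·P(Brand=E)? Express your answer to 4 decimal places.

0.0057

P(Region=West) = 0.110 + 0.054 + 0.076 = 0.240.
P(Brand=E) = 0.128 + 0.025 + 0.052 + 0.076 + 0.012 = 0.293.
P(Region=West, Brand=E) − P(Region=West)P(Brand=E) = 0.076 − 0.240×0.293 = 0.0057.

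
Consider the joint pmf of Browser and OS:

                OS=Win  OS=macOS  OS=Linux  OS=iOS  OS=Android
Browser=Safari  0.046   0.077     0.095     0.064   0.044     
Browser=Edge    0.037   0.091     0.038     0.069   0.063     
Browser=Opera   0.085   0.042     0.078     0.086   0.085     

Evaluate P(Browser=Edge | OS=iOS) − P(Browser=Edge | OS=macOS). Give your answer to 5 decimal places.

-0.11826

P(OS=iOS) = 0.064 + 0.069 + 0.086 = 0.219; P(Browser=Edge | OS=iOS) = 0.069/0.219 = 0.315068.
P(OS=macOS) = 0.077 + 0.091 + 0.042 = 0.210; P(Browser=Edge | OS=macOS) = 0.091/0.210 = 0.433333.
Difference = -0.11826.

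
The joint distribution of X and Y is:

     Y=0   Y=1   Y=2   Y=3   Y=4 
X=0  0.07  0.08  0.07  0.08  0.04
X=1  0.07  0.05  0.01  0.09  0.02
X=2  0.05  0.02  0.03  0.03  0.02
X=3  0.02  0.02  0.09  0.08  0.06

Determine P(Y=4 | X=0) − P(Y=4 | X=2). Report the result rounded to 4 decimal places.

P(X=0) = 0.07 + 0.08 + 0.07 + 0.08 + 0.04 = 0.34; P(Y=4 | X=0) = 0.04/0.34 = 0.11765.
P(X=2) = 0.05 + 0.02 + 0.03 + 0.03 + 0.02 = 0.15; P(Y=4 | X=2) = 0.02/0.15 = 0.13333.
Difference = -0.0157.

-0.0157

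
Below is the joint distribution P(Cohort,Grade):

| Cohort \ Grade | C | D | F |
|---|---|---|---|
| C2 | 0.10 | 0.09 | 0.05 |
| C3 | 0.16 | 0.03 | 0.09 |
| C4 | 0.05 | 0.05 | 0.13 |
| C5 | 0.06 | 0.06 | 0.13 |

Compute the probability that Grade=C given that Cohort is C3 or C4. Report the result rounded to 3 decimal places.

P(Cohort=C3) = 0.16 + 0.03 + 0.09 = 0.28.
P(Cohort=C4) = 0.05 + 0.05 + 0.13 = 0.23.
P(Cohort ∈ {C3, C4}) = 0.28 + 0.23 = 0.51; P(Grade=C, Cohort ∈ {C3, C4}) = 0.16 + 0.05 = 0.21.
P(Grade=C | Cohort ∈ {C3, C4}) = 0.21/0.51 = 0.412.

0.412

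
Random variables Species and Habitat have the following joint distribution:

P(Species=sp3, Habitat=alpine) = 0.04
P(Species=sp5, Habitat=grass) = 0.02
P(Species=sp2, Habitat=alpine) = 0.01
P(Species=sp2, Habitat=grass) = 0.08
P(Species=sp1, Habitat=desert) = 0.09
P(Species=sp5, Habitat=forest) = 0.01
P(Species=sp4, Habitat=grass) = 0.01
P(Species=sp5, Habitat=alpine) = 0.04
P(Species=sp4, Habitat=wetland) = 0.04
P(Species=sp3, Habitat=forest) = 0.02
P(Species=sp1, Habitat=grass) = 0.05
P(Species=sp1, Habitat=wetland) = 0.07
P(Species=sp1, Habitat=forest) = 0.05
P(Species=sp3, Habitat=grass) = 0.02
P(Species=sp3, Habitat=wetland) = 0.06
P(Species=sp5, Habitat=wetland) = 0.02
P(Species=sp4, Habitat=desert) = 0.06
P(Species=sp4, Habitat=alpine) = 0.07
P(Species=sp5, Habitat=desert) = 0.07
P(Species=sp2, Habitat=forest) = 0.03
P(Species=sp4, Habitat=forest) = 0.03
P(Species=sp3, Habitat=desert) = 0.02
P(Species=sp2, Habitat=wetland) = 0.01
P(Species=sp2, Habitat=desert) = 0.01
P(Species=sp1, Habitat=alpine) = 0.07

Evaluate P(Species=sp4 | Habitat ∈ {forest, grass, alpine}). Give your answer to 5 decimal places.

P(Habitat=forest) = 0.05 + 0.03 + 0.02 + 0.03 + 0.01 = 0.14.
P(Habitat=grass) = 0.05 + 0.08 + 0.02 + 0.01 + 0.02 = 0.18.
P(Habitat=alpine) = 0.07 + 0.01 + 0.04 + 0.07 + 0.04 = 0.23.
P(Habitat ∈ {forest, grass, alpine}) = 0.14 + 0.18 + 0.23 = 0.55; P(Species=sp4, Habitat ∈ {forest, grass, alpine}) = 0.03 + 0.01 + 0.07 = 0.11.
P(Species=sp4 | Habitat ∈ {forest, grass, alpine}) = 0.11/0.55 = 0.20000.

0.20000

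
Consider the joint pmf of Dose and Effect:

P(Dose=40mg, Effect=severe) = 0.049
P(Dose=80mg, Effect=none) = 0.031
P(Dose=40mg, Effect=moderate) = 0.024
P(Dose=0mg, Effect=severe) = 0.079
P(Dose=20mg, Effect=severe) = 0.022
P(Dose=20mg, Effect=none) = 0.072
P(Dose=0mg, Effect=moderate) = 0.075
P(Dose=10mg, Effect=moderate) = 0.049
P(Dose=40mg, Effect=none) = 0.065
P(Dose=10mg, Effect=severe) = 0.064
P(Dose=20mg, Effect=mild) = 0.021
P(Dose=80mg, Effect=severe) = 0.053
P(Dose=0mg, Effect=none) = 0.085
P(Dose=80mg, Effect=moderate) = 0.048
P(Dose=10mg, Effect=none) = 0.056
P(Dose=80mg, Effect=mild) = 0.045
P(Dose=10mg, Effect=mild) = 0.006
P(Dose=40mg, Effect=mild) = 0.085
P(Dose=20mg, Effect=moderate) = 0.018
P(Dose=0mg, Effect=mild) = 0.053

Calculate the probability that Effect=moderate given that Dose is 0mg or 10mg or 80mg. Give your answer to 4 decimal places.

0.2671

P(Dose=0mg) = 0.085 + 0.053 + 0.075 + 0.079 = 0.292.
P(Dose=10mg) = 0.056 + 0.006 + 0.049 + 0.064 = 0.175.
P(Dose=80mg) = 0.031 + 0.045 + 0.048 + 0.053 = 0.177.
P(Dose ∈ {0mg, 10mg, 80mg}) = 0.292 + 0.175 + 0.177 = 0.644; P(Effect=moderate, Dose ∈ {0mg, 10mg, 80mg}) = 0.075 + 0.049 + 0.048 = 0.172.
P(Effect=moderate | Dose ∈ {0mg, 10mg, 80mg}) = 0.172/0.644 = 0.2671.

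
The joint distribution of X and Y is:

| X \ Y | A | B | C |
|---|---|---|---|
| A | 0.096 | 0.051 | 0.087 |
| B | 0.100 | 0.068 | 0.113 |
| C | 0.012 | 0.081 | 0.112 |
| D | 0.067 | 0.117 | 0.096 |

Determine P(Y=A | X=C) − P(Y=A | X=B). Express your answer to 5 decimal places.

P(X=C) = 0.012 + 0.081 + 0.112 = 0.205; P(Y=A | X=C) = 0.012/0.205 = 0.058537.
P(X=B) = 0.100 + 0.068 + 0.113 = 0.281; P(Y=A | X=B) = 0.100/0.281 = 0.355872.
Difference = -0.29734.

-0.29734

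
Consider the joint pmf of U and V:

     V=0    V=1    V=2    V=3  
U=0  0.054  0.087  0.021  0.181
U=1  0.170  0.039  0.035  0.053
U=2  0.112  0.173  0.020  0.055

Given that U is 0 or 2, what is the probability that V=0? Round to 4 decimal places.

P(U=0) = 0.054 + 0.087 + 0.021 + 0.181 = 0.343.
P(U=2) = 0.112 + 0.173 + 0.020 + 0.055 = 0.360.
P(U ∈ {0, 2}) = 0.343 + 0.360 = 0.703; P(V=0, U ∈ {0, 2}) = 0.054 + 0.112 = 0.166.
P(V=0 | U ∈ {0, 2}) = 0.166/0.703 = 0.2361.

0.2361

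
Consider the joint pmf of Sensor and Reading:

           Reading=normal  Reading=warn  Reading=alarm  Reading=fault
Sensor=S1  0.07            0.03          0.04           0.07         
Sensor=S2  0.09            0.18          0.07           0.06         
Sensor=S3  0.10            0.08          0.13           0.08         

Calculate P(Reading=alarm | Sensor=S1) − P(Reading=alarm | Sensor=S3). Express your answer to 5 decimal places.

P(Sensor=S1) = 0.07 + 0.03 + 0.04 + 0.07 = 0.21; P(Reading=alarm | Sensor=S1) = 0.04/0.21 = 0.190476.
P(Sensor=S3) = 0.10 + 0.08 + 0.13 + 0.08 = 0.39; P(Reading=alarm | Sensor=S3) = 0.13/0.39 = 0.333333.
Difference = -0.14286.

-0.14286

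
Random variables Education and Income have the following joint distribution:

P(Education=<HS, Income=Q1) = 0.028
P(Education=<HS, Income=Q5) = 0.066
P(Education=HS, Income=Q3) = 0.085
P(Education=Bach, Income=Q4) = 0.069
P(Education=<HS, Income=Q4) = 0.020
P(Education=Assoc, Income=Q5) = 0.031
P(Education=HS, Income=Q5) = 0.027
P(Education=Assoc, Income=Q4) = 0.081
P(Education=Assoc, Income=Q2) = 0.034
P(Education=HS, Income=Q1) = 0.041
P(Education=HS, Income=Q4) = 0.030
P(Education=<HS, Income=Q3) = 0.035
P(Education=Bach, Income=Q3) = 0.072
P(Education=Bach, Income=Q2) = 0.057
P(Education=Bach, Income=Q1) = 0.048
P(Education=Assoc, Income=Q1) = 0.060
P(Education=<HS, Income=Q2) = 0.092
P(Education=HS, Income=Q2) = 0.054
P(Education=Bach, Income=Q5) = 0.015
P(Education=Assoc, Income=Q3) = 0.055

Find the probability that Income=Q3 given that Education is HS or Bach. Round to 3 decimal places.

P(Education=HS) = 0.041 + 0.054 + 0.085 + 0.030 + 0.027 = 0.237.
P(Education=Bach) = 0.048 + 0.057 + 0.072 + 0.069 + 0.015 = 0.261.
P(Education ∈ {HS, Bach}) = 0.237 + 0.261 = 0.498; P(Income=Q3, Education ∈ {HS, Bach}) = 0.085 + 0.072 = 0.157.
P(Income=Q3 | Education ∈ {HS, Bach}) = 0.157/0.498 = 0.315.

0.315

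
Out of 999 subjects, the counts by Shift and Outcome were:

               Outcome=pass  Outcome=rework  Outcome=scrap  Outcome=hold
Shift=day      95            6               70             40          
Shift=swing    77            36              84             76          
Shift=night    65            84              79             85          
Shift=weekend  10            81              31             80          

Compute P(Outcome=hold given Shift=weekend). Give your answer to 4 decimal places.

0.3960

Total with Shift=weekend: 10 + 81 + 31 + 80 = 202.
P(Outcome=hold | Shift=weekend) = 80/202 = 0.3960.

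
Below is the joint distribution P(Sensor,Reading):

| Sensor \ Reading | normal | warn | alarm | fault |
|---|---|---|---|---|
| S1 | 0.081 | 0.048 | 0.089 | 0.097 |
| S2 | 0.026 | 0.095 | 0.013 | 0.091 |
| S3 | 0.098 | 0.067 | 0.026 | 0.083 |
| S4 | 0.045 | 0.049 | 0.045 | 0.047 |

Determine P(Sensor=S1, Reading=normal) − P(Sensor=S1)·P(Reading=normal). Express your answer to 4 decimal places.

0.0023

P(Sensor=S1) = 0.081 + 0.048 + 0.089 + 0.097 = 0.315.
P(Reading=normal) = 0.081 + 0.026 + 0.098 + 0.045 = 0.250.
P(Sensor=S1, Reading=normal) − P(Sensor=S1)P(Reading=normal) = 0.081 − 0.315×0.250 = 0.0023.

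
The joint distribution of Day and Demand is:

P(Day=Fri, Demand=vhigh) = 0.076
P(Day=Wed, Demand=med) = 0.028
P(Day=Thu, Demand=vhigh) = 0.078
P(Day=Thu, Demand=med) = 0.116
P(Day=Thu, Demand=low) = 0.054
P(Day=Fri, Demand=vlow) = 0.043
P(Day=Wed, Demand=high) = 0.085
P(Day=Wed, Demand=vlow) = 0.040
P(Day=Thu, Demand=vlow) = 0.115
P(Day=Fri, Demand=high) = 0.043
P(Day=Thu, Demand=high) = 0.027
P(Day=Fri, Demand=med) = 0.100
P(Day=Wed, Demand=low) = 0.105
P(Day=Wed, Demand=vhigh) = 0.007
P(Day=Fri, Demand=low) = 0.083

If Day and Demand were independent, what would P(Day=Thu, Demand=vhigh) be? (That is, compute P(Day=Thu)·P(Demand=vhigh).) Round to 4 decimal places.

P(Day=Thu) = 0.115 + 0.054 + 0.116 + 0.027 + 0.078 = 0.390.
P(Demand=vhigh) = 0.007 + 0.078 + 0.076 = 0.161.
Product: 0.390 × 0.161 = 0.0628.

0.0628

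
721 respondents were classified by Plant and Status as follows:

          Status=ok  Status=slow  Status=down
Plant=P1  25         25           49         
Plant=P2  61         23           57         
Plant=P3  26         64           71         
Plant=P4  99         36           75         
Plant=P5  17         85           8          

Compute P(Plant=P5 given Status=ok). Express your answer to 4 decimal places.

0.0746

Total with Status=ok: 25 + 61 + 26 + 99 + 17 = 228.
P(Plant=P5 | Status=ok) = 17/228 = 0.0746.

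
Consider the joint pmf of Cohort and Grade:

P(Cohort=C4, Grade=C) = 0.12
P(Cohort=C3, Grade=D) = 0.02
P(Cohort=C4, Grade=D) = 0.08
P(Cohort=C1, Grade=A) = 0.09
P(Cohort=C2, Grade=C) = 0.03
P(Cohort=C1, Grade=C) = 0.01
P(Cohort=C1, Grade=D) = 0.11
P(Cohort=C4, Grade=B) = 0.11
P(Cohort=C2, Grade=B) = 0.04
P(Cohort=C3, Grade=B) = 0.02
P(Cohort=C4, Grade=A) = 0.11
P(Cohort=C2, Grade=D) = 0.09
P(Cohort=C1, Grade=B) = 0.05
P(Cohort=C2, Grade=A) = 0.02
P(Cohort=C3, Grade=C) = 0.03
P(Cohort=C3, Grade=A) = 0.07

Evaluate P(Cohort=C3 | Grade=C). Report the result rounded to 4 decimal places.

0.1579

P(Grade=C) = 0.01 + 0.03 + 0.03 + 0.12 = 0.19.
P(Cohort=C3 | Grade=C) = 0.03/0.19 = 0.1579.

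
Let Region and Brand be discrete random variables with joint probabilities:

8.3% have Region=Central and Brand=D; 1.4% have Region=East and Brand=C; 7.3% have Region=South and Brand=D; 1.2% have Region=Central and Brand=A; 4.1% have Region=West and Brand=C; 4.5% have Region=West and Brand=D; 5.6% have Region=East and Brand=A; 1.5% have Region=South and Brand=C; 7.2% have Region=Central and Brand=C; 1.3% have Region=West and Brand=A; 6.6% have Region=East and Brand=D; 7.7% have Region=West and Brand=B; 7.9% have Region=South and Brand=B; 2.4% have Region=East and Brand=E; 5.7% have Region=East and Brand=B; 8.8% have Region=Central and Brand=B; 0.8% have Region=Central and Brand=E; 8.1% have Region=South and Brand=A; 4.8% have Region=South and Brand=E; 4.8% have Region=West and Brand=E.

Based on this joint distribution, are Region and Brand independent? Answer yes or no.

no

P(Region=Central) = 0.263 and P(Brand=C) = 0.142, so their product is 0.03735, but P(Region=Central, Brand=C) = 0.072. Since these differ, Region and Brand are not independent.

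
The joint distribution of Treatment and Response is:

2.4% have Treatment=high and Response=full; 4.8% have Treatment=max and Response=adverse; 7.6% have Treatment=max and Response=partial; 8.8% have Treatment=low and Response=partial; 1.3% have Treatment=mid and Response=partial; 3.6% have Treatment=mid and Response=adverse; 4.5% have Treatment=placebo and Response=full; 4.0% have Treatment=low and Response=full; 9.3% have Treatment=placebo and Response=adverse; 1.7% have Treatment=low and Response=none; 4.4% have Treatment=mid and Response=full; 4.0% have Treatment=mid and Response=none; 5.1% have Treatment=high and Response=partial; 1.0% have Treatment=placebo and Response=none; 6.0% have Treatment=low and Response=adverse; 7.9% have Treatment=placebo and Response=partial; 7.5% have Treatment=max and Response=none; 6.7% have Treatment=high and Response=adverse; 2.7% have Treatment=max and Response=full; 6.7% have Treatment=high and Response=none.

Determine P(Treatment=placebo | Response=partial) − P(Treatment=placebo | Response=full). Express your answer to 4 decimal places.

P(Response=partial) = 0.079 + 0.088 + 0.013 + 0.051 + 0.076 = 0.307; P(Treatment=placebo | Response=partial) = 0.079/0.307 = 0.25733.
P(Response=full) = 0.045 + 0.040 + 0.044 + 0.024 + 0.027 = 0.180; P(Treatment=placebo | Response=full) = 0.045/0.180 = 0.25000.
Difference = 0.0073.

0.0073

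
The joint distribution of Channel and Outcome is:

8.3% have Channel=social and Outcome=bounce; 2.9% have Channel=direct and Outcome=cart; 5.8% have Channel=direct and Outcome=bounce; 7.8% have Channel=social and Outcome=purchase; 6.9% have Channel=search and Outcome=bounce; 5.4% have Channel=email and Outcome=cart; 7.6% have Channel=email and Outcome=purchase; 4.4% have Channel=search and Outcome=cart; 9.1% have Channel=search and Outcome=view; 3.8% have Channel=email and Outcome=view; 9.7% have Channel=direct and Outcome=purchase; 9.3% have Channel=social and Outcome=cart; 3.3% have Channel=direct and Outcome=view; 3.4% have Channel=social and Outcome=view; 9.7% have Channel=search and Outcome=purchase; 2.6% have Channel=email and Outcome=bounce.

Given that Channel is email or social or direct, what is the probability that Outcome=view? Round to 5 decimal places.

0.15021

P(Channel=email) = 0.026 + 0.038 + 0.054 + 0.076 = 0.194.
P(Channel=social) = 0.083 + 0.034 + 0.093 + 0.078 = 0.288.
P(Channel=direct) = 0.058 + 0.033 + 0.029 + 0.097 = 0.217.
P(Channel ∈ {email, social, direct}) = 0.194 + 0.288 + 0.217 = 0.699; P(Outcome=view, Channel ∈ {email, social, direct}) = 0.038 + 0.034 + 0.033 = 0.105.
P(Outcome=view | Channel ∈ {email, social, direct}) = 0.105/0.699 = 0.15021.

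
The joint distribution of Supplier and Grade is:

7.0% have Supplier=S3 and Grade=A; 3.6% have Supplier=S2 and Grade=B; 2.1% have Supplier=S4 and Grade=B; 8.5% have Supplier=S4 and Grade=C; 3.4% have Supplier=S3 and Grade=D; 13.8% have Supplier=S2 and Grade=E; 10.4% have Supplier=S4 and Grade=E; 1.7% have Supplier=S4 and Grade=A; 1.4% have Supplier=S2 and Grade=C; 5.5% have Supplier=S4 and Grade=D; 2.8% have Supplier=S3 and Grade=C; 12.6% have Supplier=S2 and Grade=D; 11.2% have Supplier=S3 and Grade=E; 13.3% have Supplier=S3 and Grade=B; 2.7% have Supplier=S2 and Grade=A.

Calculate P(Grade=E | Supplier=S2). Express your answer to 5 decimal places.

0.40469

P(Supplier=S2) = 0.027 + 0.036 + 0.014 + 0.126 + 0.138 = 0.341.
P(Grade=E | Supplier=S2) = 0.138/0.341 = 0.40469.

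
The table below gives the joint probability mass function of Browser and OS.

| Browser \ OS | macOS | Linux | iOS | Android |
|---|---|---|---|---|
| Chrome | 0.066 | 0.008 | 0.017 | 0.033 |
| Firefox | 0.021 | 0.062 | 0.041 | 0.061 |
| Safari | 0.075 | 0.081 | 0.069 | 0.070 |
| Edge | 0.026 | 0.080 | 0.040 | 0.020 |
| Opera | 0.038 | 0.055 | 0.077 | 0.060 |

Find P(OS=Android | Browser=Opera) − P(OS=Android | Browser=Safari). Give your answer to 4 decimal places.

0.0236

P(Browser=Opera) = 0.038 + 0.055 + 0.077 + 0.060 = 0.230; P(OS=Android | Browser=Opera) = 0.060/0.230 = 0.26087.
P(Browser=Safari) = 0.075 + 0.081 + 0.069 + 0.070 = 0.295; P(OS=Android | Browser=Safari) = 0.070/0.295 = 0.23729.
Difference = 0.0236.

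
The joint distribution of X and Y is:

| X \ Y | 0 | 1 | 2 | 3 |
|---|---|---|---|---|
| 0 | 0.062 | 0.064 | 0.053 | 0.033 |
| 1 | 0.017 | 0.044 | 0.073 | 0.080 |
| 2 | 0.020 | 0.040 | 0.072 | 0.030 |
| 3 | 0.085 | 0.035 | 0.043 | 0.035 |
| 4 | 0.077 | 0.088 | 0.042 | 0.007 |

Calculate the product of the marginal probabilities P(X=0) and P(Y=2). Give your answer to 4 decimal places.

0.0600

P(X=0) = 0.062 + 0.064 + 0.053 + 0.033 = 0.212.
P(Y=2) = 0.053 + 0.073 + 0.072 + 0.043 + 0.042 = 0.283.
Product: 0.212 × 0.283 = 0.0600.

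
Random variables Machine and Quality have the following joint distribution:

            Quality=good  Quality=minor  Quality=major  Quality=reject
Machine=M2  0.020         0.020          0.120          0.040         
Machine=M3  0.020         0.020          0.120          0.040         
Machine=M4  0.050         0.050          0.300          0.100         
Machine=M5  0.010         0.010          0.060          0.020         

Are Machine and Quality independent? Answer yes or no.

Every cell satisfies P(Machine,Quality) = P(Machine)·P(Quality). For instance P(Machine=M4) = 0.500, P(Quality=reject) = 0.200, and 0.500×0.200 = 0.100 matches the joint entry. So Machine and Quality are independent.

yes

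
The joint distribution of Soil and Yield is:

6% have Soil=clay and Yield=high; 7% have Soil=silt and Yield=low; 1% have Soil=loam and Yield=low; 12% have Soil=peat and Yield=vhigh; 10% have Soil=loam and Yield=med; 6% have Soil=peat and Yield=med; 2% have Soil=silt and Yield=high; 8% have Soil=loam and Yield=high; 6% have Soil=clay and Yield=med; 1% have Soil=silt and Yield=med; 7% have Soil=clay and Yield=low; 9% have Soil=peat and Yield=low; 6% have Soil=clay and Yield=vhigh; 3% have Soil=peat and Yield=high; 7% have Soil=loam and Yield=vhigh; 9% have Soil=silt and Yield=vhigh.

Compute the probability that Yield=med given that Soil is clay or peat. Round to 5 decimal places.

0.21818

P(Soil=clay) = 0.07 + 0.06 + 0.06 + 0.06 = 0.25.
P(Soil=peat) = 0.09 + 0.06 + 0.03 + 0.12 = 0.30.
P(Soil ∈ {clay, peat}) = 0.25 + 0.30 = 0.55; P(Yield=med, Soil ∈ {clay, peat}) = 0.06 + 0.06 = 0.12.
P(Yield=med | Soil ∈ {clay, peat}) = 0.12/0.55 = 0.21818.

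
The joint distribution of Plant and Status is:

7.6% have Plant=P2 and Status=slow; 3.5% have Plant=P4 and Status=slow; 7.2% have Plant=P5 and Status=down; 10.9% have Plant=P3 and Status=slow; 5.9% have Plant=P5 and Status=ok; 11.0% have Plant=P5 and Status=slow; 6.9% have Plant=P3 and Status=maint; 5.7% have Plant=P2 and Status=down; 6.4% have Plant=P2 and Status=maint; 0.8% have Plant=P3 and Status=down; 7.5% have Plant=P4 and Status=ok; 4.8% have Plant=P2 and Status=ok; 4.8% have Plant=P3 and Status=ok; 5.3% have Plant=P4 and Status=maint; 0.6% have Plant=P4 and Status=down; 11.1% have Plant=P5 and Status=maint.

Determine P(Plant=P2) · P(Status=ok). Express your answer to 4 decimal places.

0.0564

P(Plant=P2) = 0.048 + 0.076 + 0.057 + 0.064 = 0.245.
P(Status=ok) = 0.048 + 0.048 + 0.075 + 0.059 = 0.230.
Product: 0.245 × 0.230 = 0.0564.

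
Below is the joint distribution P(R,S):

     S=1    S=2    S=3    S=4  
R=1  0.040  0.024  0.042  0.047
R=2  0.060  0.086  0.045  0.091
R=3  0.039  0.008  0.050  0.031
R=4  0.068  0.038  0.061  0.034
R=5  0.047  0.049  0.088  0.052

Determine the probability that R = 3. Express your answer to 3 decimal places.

0.128

P(R=3) = 0.039 + 0.008 + 0.050 + 0.031 = 0.128.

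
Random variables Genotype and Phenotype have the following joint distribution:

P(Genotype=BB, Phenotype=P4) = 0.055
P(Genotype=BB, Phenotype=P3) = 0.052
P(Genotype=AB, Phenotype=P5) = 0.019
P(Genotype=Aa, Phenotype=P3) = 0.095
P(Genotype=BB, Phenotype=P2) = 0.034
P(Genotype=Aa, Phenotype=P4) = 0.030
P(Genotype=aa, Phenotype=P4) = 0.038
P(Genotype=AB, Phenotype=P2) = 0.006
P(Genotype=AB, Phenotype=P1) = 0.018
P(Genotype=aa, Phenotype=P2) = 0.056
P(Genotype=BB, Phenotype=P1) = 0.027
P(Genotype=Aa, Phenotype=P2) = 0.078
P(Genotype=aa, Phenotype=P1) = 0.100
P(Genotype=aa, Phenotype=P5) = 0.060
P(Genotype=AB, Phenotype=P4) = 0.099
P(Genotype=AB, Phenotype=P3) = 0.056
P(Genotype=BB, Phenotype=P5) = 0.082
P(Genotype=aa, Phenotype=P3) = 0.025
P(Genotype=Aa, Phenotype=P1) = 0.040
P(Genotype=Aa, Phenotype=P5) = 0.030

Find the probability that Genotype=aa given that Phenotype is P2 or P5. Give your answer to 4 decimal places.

P(Phenotype=P2) = 0.078 + 0.056 + 0.006 + 0.034 = 0.174.
P(Phenotype=P5) = 0.030 + 0.060 + 0.019 + 0.082 = 0.191.
P(Phenotype ∈ {P2, P5}) = 0.174 + 0.191 = 0.365; P(Genotype=aa, Phenotype ∈ {P2, P5}) = 0.056 + 0.060 = 0.116.
P(Genotype=aa | Phenotype ∈ {P2, P5}) = 0.116/0.365 = 0.3178.

0.3178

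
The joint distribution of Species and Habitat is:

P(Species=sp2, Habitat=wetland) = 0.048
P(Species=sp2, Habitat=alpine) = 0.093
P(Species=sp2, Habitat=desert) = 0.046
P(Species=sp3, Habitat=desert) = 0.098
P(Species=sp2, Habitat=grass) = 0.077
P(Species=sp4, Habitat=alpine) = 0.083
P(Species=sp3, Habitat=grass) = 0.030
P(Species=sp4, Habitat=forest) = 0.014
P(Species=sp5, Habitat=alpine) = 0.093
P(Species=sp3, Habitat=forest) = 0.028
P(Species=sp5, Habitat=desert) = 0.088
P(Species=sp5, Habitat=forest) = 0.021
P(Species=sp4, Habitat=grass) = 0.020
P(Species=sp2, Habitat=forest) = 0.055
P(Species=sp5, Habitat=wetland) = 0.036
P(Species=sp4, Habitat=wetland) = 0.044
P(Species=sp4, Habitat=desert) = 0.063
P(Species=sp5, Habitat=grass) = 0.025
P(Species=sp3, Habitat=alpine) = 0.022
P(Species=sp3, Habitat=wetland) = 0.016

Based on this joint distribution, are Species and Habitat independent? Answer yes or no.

P(Species=sp2) = 0.319 and P(Habitat=desert) = 0.295, so their product is 0.09411, but P(Species=sp2, Habitat=desert) = 0.046. Since these differ, Species and Habitat are not independent.

no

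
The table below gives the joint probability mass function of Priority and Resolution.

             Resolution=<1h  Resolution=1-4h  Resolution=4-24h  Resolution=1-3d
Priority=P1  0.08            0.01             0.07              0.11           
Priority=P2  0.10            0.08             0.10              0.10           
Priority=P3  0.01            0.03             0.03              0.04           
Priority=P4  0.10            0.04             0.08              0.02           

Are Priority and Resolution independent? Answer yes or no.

no

P(Priority=P4) = 0.24 and P(Resolution=1-3d) = 0.27, so their product is 0.0648, but P(Priority=P4, Resolution=1-3d) = 0.02. Since these differ, Priority and Resolution are not independent.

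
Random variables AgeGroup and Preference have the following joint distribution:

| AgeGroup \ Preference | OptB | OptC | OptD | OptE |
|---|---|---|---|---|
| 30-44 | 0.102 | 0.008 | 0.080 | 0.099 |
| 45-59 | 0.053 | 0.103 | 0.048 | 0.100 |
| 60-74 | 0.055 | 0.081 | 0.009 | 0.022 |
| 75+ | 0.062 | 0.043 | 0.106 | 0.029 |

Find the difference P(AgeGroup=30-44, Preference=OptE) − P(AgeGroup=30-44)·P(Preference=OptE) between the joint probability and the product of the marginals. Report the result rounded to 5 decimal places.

P(AgeGroup=30-44) = 0.102 + 0.008 + 0.080 + 0.099 = 0.289.
P(Preference=OptE) = 0.099 + 0.100 + 0.022 + 0.029 = 0.250.
P(AgeGroup=30-44, Preference=OptE) − P(AgeGroup=30-44)P(Preference=OptE) = 0.099 − 0.289×0.250 = 0.02675.

0.02675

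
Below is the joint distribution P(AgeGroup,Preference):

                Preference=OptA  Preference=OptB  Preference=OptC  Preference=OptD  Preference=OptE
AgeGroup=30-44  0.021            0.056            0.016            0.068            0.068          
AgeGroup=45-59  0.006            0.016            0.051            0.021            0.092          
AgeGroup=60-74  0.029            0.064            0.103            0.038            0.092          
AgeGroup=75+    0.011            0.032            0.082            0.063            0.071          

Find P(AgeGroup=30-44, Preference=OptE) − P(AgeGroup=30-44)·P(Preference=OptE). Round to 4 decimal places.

P(AgeGroup=30-44) = 0.021 + 0.056 + 0.016 + 0.068 + 0.068 = 0.229.
P(Preference=OptE) = 0.068 + 0.092 + 0.092 + 0.071 = 0.323.
P(AgeGroup=30-44, Preference=OptE) − P(AgeGroup=30-44)P(Preference=OptE) = 0.068 − 0.229×0.323 = -0.0060.

-0.0060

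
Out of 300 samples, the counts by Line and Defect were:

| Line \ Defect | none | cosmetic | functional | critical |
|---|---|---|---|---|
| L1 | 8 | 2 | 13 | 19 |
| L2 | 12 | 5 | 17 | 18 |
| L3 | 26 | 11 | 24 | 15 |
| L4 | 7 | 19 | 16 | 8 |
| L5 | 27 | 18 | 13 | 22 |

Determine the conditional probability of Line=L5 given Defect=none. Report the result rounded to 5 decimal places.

0.33750

Total with Defect=none: 8 + 12 + 26 + 7 + 27 = 80.
P(Line=L5 | Defect=none) = 27/80 = 0.33750.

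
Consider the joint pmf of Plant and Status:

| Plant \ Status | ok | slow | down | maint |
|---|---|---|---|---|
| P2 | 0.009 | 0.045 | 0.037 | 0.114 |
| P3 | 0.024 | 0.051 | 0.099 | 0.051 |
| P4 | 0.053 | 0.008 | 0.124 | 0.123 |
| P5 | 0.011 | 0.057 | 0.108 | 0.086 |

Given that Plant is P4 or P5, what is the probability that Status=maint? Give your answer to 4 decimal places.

P(Plant=P4) = 0.053 + 0.008 + 0.124 + 0.123 = 0.308.
P(Plant=P5) = 0.011 + 0.057 + 0.108 + 0.086 = 0.262.
P(Plant ∈ {P4, P5}) = 0.308 + 0.262 = 0.570; P(Status=maint, Plant ∈ {P4, P5}) = 0.123 + 0.086 = 0.209.
P(Status=maint | Plant ∈ {P4, P5}) = 0.209/0.570 = 0.3667.

0.3667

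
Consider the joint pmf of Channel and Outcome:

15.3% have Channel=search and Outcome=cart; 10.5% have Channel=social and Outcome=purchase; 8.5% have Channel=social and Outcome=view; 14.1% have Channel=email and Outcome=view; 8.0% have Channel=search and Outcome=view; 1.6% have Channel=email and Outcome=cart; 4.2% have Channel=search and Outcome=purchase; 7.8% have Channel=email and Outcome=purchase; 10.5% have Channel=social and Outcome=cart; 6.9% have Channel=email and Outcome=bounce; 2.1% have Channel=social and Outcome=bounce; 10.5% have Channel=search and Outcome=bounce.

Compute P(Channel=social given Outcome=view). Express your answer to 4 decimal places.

0.2778

P(Outcome=view) = 0.141 + 0.080 + 0.085 = 0.306.
P(Channel=social | Outcome=view) = 0.085/0.306 = 0.2778.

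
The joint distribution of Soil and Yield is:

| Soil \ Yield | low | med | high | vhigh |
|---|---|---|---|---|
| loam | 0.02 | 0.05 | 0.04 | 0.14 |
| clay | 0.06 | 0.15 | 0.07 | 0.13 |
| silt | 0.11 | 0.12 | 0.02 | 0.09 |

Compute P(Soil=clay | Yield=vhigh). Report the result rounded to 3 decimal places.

0.361

P(Yield=vhigh) = 0.14 + 0.13 + 0.09 = 0.36.
P(Soil=clay | Yield=vhigh) = 0.13/0.36 = 0.361.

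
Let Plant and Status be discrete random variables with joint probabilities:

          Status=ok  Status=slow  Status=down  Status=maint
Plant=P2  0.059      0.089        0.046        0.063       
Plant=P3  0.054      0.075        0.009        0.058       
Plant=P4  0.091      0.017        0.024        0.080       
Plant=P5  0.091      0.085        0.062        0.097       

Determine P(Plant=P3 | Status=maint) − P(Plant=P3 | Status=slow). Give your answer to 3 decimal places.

P(Status=maint) = 0.063 + 0.058 + 0.080 + 0.097 = 0.298; P(Plant=P3 | Status=maint) = 0.058/0.298 = 0.1946.
P(Status=slow) = 0.089 + 0.075 + 0.017 + 0.085 = 0.266; P(Plant=P3 | Status=slow) = 0.075/0.266 = 0.2820.
Difference = -0.087.

-0.087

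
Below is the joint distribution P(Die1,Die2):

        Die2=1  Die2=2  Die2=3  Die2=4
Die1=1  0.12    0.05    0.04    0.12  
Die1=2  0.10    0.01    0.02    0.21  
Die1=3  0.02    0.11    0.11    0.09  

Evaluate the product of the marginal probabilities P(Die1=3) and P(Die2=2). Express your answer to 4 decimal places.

P(Die1=3) = 0.02 + 0.11 + 0.11 + 0.09 = 0.33.
P(Die2=2) = 0.05 + 0.01 + 0.11 = 0.17.
Product: 0.33 × 0.17 = 0.0561.

0.0561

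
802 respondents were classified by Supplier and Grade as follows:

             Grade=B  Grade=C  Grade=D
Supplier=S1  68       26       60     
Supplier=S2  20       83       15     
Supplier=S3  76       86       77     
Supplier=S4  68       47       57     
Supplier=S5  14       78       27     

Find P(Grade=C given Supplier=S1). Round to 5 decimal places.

Total with Supplier=S1: 68 + 26 + 60 = 154.
P(Grade=C | Supplier=S1) = 26/154 = 0.16883.

0.16883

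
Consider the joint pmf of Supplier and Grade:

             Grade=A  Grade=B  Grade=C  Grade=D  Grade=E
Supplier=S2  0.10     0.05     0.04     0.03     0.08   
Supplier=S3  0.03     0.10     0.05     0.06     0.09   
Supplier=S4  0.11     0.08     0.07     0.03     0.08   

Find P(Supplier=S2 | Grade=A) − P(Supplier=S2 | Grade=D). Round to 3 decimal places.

0.167

P(Grade=A) = 0.10 + 0.03 + 0.11 = 0.24; P(Supplier=S2 | Grade=A) = 0.10/0.24 = 0.4167.
P(Grade=D) = 0.03 + 0.06 + 0.03 = 0.12; P(Supplier=S2 | Grade=D) = 0.03/0.12 = 0.2500.
Difference = 0.167.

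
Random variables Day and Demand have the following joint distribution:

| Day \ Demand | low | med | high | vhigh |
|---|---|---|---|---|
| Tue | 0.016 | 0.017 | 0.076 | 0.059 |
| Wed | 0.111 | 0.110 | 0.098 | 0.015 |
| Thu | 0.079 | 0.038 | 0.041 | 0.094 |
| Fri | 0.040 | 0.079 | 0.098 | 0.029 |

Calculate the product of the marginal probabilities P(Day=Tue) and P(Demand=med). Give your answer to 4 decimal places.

P(Day=Tue) = 0.016 + 0.017 + 0.076 + 0.059 = 0.168.
P(Demand=med) = 0.017 + 0.110 + 0.038 + 0.079 = 0.244.
Product: 0.168 × 0.244 = 0.0410.

0.0410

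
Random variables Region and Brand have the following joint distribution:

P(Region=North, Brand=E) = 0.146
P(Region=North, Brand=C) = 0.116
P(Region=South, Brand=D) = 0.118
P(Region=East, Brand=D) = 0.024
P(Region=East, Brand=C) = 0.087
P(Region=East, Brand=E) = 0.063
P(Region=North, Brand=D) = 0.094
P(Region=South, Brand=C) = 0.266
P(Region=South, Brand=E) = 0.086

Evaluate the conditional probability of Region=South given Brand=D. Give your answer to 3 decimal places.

0.500

P(Brand=D) = 0.094 + 0.118 + 0.024 = 0.236.
P(Region=South | Brand=D) = 0.118/0.236 = 0.500.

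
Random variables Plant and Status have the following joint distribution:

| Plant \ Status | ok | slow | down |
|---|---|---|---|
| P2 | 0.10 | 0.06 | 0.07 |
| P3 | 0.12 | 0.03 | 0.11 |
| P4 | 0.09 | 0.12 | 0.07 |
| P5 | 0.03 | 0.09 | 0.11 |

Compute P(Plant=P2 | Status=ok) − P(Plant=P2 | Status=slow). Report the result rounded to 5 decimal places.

P(Status=ok) = 0.10 + 0.12 + 0.09 + 0.03 = 0.34; P(Plant=P2 | Status=ok) = 0.10/0.34 = 0.294118.
P(Status=slow) = 0.06 + 0.03 + 0.12 + 0.09 = 0.30; P(Plant=P2 | Status=slow) = 0.06/0.30 = 0.200000.
Difference = 0.09412.

0.09412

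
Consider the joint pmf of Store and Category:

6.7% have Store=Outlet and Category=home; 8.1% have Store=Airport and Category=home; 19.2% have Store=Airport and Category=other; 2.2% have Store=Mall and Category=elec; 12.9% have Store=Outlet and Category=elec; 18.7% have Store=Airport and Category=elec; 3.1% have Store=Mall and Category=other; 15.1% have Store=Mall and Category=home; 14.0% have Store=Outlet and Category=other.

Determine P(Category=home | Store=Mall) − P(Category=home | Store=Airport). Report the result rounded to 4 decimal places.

0.5641

P(Store=Mall) = 0.022 + 0.151 + 0.031 = 0.204; P(Category=home | Store=Mall) = 0.151/0.204 = 0.74020.
P(Store=Airport) = 0.187 + 0.081 + 0.192 = 0.460; P(Category=home | Store=Airport) = 0.081/0.460 = 0.17609.
Difference = 0.5641.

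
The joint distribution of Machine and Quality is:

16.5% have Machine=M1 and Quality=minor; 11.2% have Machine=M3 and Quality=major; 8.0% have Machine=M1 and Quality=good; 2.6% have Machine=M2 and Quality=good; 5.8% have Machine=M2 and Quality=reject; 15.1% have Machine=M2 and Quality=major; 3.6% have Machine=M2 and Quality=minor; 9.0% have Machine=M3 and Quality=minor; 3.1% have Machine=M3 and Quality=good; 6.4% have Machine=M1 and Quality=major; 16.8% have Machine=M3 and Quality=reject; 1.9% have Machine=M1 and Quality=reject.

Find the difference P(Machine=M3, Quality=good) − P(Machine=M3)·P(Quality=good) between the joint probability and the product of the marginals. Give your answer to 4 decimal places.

-0.0239

P(Machine=M3) = 0.031 + 0.090 + 0.112 + 0.168 = 0.401.
P(Quality=good) = 0.080 + 0.026 + 0.031 = 0.137.
P(Machine=M3, Quality=good) − P(Machine=M3)P(Quality=good) = 0.031 − 0.401×0.137 = -0.0239.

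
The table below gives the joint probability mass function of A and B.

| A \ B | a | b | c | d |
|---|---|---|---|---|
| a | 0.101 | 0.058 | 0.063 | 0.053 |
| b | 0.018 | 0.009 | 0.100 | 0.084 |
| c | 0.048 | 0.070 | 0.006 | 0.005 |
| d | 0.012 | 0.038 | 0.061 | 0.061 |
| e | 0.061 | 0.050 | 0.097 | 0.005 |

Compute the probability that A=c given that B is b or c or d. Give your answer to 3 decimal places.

0.107

P(B=b) = 0.058 + 0.009 + 0.070 + 0.038 + 0.050 = 0.225.
P(B=c) = 0.063 + 0.100 + 0.006 + 0.061 + 0.097 = 0.327.
P(B=d) = 0.053 + 0.084 + 0.005 + 0.061 + 0.005 = 0.208.
P(B ∈ {b, c, d}) = 0.225 + 0.327 + 0.208 = 0.760; P(A=c, B ∈ {b, c, d}) = 0.070 + 0.006 + 0.005 = 0.081.
P(A=c | B ∈ {b, c, d}) = 0.081/0.760 = 0.107.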